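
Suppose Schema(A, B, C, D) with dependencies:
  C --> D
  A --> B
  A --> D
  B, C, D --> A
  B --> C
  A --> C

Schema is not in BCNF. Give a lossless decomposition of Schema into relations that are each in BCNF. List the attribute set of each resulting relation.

Candidate keys of the original relation: {A}, {B}.
Within {A, B, C, D}: {C}⁺ ∩ {A, B, C, D} = {C, D}, not the whole set, so C --> D violates BCNF; decompose into {C, D} and {A, B, C}.
{C, D} is in BCNF.
{A, B, C} is in BCNF.

{A, B, C}; {C, D}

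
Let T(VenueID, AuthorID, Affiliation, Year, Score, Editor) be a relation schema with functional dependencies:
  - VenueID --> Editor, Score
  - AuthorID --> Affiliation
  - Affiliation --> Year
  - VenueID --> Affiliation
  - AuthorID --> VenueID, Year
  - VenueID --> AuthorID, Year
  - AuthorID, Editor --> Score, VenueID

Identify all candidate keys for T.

{AuthorID}, {VenueID}

{AuthorID} is a candidate key since {AuthorID}⁺ = {Affiliation, AuthorID, Editor, Score, VenueID, Year} covers every attribute.
{VenueID} is a candidate key since {VenueID}⁺ = {Affiliation, AuthorID, Editor, Score, VenueID, Year} covers every attribute.
No proper subset of any of these is a key, and no other minimal superkey exists.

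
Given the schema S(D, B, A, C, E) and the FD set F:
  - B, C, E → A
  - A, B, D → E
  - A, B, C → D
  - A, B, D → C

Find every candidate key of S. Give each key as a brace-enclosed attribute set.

No FD produces {B}, so it must be in every candidate key.
{A, B, C}⁺ = {A, B, C, D, E}, which is every attribute, so {A, B, C} is a candidate key.
{A, B, D}⁺ = {A, B, C, D, E}, which is every attribute, so {A, B, D} is a candidate key.
{B, C, E}⁺ = {A, B, C, D, E}, which is every attribute, so {B, C, E} is a candidate key.
Any other superkey properly contains one of these, so there are no further candidate keys.

{A, B, C}, {A, B, D}, {B, C, E}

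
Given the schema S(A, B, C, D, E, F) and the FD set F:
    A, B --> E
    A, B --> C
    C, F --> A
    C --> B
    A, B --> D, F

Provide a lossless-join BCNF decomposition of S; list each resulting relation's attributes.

{A, C, D, E, F}; {B, C}

Candidate keys of the original relation: {A, B}, {A, C}, {C, F}.
{A, B, C, D, E, F}: {C} determines {B, C} here but is not a superkey — split on C --> B, giving {B, C} and {A, C, D, E, F}.
{B, C} has no BCNF violation.
{A, C, D, E, F} has no BCNF violation.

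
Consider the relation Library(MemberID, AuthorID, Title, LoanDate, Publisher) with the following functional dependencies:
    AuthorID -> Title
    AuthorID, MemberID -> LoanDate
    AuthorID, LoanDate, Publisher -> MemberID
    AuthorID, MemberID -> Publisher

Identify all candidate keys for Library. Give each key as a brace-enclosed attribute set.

{AuthorID, LoanDate, Publisher}, {AuthorID, MemberID}

No FD produces {AuthorID}, so it must be in every candidate key.
{AuthorID, MemberID}⁺ = {AuthorID, LoanDate, MemberID, Publisher, Title} — all of the relation — so {AuthorID, MemberID} is a candidate key.
{AuthorID, LoanDate, Publisher}⁺ = {AuthorID, LoanDate, MemberID, Publisher, Title} — all of the relation — so {AuthorID, LoanDate, Publisher} is a candidate key.
These are minimal and exhaustive — every other superkey contains one of them.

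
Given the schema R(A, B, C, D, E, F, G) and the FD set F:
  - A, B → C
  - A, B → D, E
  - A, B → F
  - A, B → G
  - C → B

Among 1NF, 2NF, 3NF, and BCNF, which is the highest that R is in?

Candidate keys: {A, B}, {A, C}. Prime attributes: {A, B, C}.
C → B breaks BCNF: {C}⁺ = {B, C}, so {C} is not a superkey.
But every attribute on its right side ({B}) is prime, and the same holds for every other non-superkey FD, so 3NF still holds.

3NF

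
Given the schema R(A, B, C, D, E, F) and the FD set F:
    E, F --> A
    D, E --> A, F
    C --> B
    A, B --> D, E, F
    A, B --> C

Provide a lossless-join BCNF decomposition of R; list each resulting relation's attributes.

{A, E, F}; {B, C}; {C, D, E}; {D, E, F}

Candidate keys of the original relation: {A, B}, {A, C}, {B, D, E}, {B, E, F}, {C, D, E}, {C, E, F}.
{A, B, C, D, E, F}: {E, F} determines {A, E, F} here but is not a superkey — split on E, F --> A, giving {A, E, F} and {B, C, D, E, F}.
{A, E, F}: every determinant is a superkey — BCNF.
{B, C, D, E, F}: {D, E} determines {D, E, F} here but is not a superkey — split on D, E --> F, giving {D, E, F} and {B, C, D, E}.
{D, E, F}: every determinant is a superkey — BCNF.
{B, C, D, E}: {C} determines {B, C} here but is not a superkey — split on C --> B, giving {B, C} and {C, D, E}.
{B, C}: every determinant is a superkey — BCNF.
{C, D, E}: every determinant is a superkey — BCNF.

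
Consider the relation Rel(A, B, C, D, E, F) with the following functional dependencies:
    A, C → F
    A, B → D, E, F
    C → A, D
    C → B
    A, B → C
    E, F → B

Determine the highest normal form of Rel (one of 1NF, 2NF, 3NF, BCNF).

Candidate keys: {A, B}, {A, E, F}, {C}. Prime attributes: {A, B, C, E, F}.
E, F → B breaks BCNF: {E, F}⁺ = {B, E, F}, so {E, F} is not a superkey.
Since {B} ⊆ prime attributes and every other non-superkey FD also has a prime right side, the schema is in 3NF.

3NF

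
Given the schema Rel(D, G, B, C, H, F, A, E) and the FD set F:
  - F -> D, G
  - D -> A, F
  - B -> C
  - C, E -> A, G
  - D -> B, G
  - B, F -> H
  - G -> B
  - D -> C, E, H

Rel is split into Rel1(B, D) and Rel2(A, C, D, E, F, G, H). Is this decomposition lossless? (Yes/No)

Yes

Common attributes: {D}; their closure is {A, B, C, D, E, F, G, H}.
This includes all of Rel1, so the common attributes are a superkey of Rel1 — the join is lossless.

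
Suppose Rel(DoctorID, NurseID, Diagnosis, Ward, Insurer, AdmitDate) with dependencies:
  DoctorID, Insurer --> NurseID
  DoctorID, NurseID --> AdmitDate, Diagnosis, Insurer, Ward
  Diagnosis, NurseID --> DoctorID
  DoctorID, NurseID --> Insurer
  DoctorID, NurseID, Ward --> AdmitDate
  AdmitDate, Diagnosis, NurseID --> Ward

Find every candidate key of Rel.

Closure of {Diagnosis, NurseID} is {AdmitDate, Diagnosis, DoctorID, Insurer, NurseID, Ward}, the whole schema; {Diagnosis, NurseID} is a candidate key.
Closure of {DoctorID, Insurer} is {AdmitDate, Diagnosis, DoctorID, Insurer, NurseID, Ward}, the whole schema; {DoctorID, Insurer} is a candidate key.
Closure of {DoctorID, NurseID} is {AdmitDate, Diagnosis, DoctorID, Insurer, NurseID, Ward}, the whole schema; {DoctorID, NurseID} is a candidate key.
These are minimal and exhaustive — every other superkey contains one of them.

{Diagnosis, NurseID}, {DoctorID, Insurer}, {DoctorID, NurseID}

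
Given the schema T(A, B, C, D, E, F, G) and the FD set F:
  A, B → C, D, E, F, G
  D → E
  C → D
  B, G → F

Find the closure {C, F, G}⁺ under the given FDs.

Start with {C, F, G}.
C → D applies; add {D} → now {C, D, F, G}.
D → E applies; add {E} → now {C, D, E, F, G}.
No further FD applies.

{C, D, E, F, G}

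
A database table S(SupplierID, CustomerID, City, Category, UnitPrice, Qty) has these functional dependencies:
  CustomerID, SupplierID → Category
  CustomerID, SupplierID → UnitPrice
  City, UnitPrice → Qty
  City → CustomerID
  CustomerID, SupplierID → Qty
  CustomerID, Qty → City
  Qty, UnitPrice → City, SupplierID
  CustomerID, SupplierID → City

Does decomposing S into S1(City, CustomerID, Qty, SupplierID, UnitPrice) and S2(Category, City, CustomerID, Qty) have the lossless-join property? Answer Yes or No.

S1 ∩ S2 = {City, CustomerID, Qty}; its closure under F is {City, CustomerID, Qty}.
The closure covers neither S1 nor S2 entirely; the join is not lossless.

No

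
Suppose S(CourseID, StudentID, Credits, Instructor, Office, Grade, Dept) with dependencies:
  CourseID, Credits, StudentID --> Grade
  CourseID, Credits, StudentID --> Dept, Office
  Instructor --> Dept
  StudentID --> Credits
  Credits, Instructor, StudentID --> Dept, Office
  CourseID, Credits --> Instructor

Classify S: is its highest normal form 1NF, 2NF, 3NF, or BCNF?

Candidate key: {CourseID, StudentID}. Prime attributes: {CourseID, StudentID}.
Instructor --> Dept breaks BCNF: {Instructor}⁺ = {Dept, Instructor}, so {Instructor} is not a superkey.
Because {Dept} is non-prime and the left side of Instructor --> Dept is not a superkey, the relation is not in 3NF.
The proper key subset {StudentID} of {CourseID, StudentID} determines non-prime {Credits}, so the relation is not even in 2NF.

1NF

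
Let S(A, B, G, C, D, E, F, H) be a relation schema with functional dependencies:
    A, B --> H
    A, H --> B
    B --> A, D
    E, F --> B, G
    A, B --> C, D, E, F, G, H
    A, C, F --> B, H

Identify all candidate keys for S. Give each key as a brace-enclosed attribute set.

{B}⁺ = {A, B, C, D, E, F, G, H} — all of the relation — so {B} is a candidate key.
{A, H}⁺ = {A, B, C, D, E, F, G, H} — all of the relation — so {A, H} is a candidate key.
{E, F}⁺ = {A, B, C, D, E, F, G, H} — all of the relation — so {E, F} is a candidate key.
{A, C, F}⁺ = {A, B, C, D, E, F, G, H} — all of the relation — so {A, C, F} is a candidate key.
No proper subset of any of these is a key, and no other minimal superkey exists.

{A, C, F}, {A, H}, {B}, {E, F}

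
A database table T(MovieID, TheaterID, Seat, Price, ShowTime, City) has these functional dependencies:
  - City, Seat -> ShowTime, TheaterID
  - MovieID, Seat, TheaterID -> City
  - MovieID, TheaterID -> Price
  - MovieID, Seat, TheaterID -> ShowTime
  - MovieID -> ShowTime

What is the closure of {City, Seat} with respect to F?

Start with {City, Seat}.
City, Seat -> ShowTime, TheaterID applies; add {ShowTime, TheaterID} → now {City, Seat, ShowTime, TheaterID}.
No further FD applies.

{City, Seat, ShowTime, TheaterID}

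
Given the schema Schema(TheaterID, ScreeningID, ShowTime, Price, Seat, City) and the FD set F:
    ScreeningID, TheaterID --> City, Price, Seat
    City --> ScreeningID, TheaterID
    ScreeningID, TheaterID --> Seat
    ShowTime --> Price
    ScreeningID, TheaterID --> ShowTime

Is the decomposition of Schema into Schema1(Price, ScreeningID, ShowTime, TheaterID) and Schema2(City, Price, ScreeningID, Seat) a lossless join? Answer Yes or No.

The shared attributes are {Price, ScreeningID} and {Price, ScreeningID}⁺ = {Price, ScreeningID}.
Neither Schema1 nor Schema2 is contained in that closure, so the decomposition is lossy.

No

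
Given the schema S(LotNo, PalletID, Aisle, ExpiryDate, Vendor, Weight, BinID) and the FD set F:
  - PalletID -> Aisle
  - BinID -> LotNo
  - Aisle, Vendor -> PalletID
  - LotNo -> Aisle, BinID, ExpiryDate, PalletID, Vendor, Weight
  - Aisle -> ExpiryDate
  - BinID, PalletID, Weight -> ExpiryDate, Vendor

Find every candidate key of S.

{BinID}, {LotNo}

Closure of {BinID} is {Aisle, BinID, ExpiryDate, LotNo, PalletID, Vendor, Weight}, the whole schema; {BinID} is a candidate key.
Closure of {LotNo} is {Aisle, BinID, ExpiryDate, LotNo, PalletID, Vendor, Weight}, the whole schema; {LotNo} is a candidate key.
No proper subset of any of these is a key, and no other minimal superkey exists.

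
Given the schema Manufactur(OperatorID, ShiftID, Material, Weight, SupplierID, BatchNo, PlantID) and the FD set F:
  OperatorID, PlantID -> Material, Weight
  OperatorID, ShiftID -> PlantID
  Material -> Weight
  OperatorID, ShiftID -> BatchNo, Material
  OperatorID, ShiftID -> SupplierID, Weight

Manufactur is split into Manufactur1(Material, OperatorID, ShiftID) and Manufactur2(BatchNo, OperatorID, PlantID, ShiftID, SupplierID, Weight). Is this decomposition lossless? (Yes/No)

Common attributes: {OperatorID, ShiftID}; their closure is {BatchNo, Material, OperatorID, PlantID, ShiftID, SupplierID, Weight}.
This includes all of Manufactur1, so the common attributes are a superkey of Manufactur1 — the join is lossless.

Yes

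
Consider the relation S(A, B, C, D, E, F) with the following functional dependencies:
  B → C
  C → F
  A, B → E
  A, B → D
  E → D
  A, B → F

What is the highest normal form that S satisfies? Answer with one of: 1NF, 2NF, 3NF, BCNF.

Candidate key: {A, B}. Prime attributes: {A, B}.
B → C breaks BCNF: {B}⁺ = {B, C, F}, so {B} is not a superkey.
B → C determines the non-prime attribute {C} from a non-superkey — 3NF is violated.
Since {B} ⊂ {A, B} and {B}⁺ ⊇ {C, F} with {C, F} non-prime, there is a partial dependency; 2NF fails.

1NF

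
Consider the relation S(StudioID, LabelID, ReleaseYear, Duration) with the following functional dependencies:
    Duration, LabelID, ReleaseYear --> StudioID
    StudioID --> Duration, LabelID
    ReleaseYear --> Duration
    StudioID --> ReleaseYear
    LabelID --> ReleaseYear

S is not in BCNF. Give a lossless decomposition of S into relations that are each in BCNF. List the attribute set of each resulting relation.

{Duration, ReleaseYear}; {LabelID, ReleaseYear, StudioID}

Candidate keys of the original relation: {LabelID}, {StudioID}.
Within {Duration, LabelID, ReleaseYear, StudioID}: {ReleaseYear}⁺ ∩ {Duration, LabelID, ReleaseYear, StudioID} = {Duration, ReleaseYear}, not the whole set, so ReleaseYear --> Duration violates BCNF; decompose into {Duration, ReleaseYear} and {LabelID, ReleaseYear, StudioID}.
{Duration, ReleaseYear}: every determinant is a superkey — BCNF.
{LabelID, ReleaseYear, StudioID}: every determinant is a superkey — BCNF.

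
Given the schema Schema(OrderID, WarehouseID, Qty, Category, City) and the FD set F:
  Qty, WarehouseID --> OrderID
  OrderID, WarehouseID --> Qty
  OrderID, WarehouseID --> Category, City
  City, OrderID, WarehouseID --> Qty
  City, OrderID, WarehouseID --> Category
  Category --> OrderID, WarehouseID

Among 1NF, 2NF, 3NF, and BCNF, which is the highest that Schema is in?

BCNF

Candidate keys: {Category}, {OrderID, WarehouseID}, {Qty, WarehouseID}. Prime attributes: {Category, OrderID, Qty, WarehouseID}.
The left-hand side of every FD is a superkey, so BCNF is satisfied.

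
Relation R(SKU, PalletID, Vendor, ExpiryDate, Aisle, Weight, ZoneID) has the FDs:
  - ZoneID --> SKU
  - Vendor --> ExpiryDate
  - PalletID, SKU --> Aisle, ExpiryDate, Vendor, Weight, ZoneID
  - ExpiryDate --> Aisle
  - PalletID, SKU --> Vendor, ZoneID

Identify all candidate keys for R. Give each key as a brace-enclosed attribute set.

{PalletID, SKU}, {PalletID, ZoneID}

No FD produces {PalletID}, so it must be in every candidate key.
Closure of {PalletID, SKU} is {Aisle, ExpiryDate, PalletID, SKU, Vendor, Weight, ZoneID}, the whole schema; {PalletID, SKU} is a candidate key.
Closure of {PalletID, ZoneID} is {Aisle, ExpiryDate, PalletID, SKU, Vendor, Weight, ZoneID}, the whole schema; {PalletID, ZoneID} is a candidate key.
Any other superkey properly contains one of these, so there are no further candidate keys.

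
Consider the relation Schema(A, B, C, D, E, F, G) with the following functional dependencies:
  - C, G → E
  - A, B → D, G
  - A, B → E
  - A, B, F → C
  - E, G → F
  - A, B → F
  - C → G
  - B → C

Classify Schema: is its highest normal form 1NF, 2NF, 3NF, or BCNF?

Candidate key: {A, B}. Prime attributes: {A, B}.
C, G → E breaks BCNF: {C, G}⁺ = {C, E, F, G}, so {C, G} is not a superkey.
C, G → E has non-prime {E} on the right and a non-superkey on the left, so 3NF fails.
{B} is a proper subset of the key {A, B}, and {B}⁺ contains the non-prime attributes {C, E, F, G} — a partial dependency, so 2NF is violated.

1NF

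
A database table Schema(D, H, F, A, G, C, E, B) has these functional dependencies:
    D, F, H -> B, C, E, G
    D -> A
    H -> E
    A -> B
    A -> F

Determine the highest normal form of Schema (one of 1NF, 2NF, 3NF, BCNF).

1NF

Candidate key: {D, H}. Prime attributes: {D, H}.
For D -> A we have {D}⁺ = {A, B, D, F}; {D} is not a superkey, so BCNF fails.
D -> A determines the non-prime attribute {A} from a non-superkey — 3NF is violated.
The proper key subset {D} of {D, H} determines non-prime {A, B, F}, so the relation is not even in 2NF.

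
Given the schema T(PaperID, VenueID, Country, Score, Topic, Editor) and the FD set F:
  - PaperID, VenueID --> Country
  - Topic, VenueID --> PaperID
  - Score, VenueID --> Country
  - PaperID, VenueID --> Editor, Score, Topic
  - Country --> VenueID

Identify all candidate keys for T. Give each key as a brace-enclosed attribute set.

{Country, PaperID}, {Country, Topic}, {PaperID, VenueID}, {Topic, VenueID}

{Country, PaperID}⁺ = {Country, Editor, PaperID, Score, Topic, VenueID}, which is every attribute, so {Country, PaperID} is a candidate key.
{Country, Topic}⁺ = {Country, Editor, PaperID, Score, Topic, VenueID}, which is every attribute, so {Country, Topic} is a candidate key.
{PaperID, VenueID}⁺ = {Country, Editor, PaperID, Score, Topic, VenueID}, which is every attribute, so {PaperID, VenueID} is a candidate key.
{Topic, VenueID}⁺ = {Country, Editor, PaperID, Score, Topic, VenueID}, which is every attribute, so {Topic, VenueID} is a candidate key.
No proper subset of any of these is a key, and no other minimal superkey exists.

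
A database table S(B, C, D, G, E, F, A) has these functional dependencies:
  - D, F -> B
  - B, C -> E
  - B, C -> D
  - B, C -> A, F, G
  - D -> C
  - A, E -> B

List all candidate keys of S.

{A, C, E}, {A, D, E}, {B, C}, {B, D}, {D, F}

{B, C}⁺ = {A, B, C, D, E, F, G} — all of the relation — so {B, C} is a candidate key.
{B, D}⁺ = {A, B, C, D, E, F, G} — all of the relation — so {B, D} is a candidate key.
{D, F}⁺ = {A, B, C, D, E, F, G} — all of the relation — so {D, F} is a candidate key.
{A, C, E}⁺ = {A, B, C, D, E, F, G} — all of the relation — so {A, C, E} is a candidate key.
{A, D, E}⁺ = {A, B, C, D, E, F, G} — all of the relation — so {A, D, E} is a candidate key.
Any other superkey properly contains one of these, so there are no further candidate keys.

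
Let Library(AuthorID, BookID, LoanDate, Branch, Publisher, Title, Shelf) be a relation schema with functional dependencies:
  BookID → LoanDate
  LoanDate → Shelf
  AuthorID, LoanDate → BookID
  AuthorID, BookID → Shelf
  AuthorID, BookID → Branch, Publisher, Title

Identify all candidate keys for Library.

{AuthorID, BookID}, {AuthorID, LoanDate}

Attributes never on any right-hand side: {AuthorID} — every candidate key must contain it.
{AuthorID, BookID}⁺ = {AuthorID, BookID, Branch, LoanDate, Publisher, Shelf, Title}, which is every attribute, so {AuthorID, BookID} is a candidate key.
{AuthorID, LoanDate}⁺ = {AuthorID, BookID, Branch, LoanDate, Publisher, Shelf, Title}, which is every attribute, so {AuthorID, LoanDate} is a candidate key.
These are minimal and exhaustive — every other superkey contains one of them.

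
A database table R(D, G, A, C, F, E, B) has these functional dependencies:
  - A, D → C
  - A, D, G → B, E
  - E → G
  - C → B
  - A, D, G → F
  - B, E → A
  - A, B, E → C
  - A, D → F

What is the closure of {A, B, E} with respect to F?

{A, B, C, E, G}

Start with {A, B, E}.
E → G applies; add {G} → now {A, B, E, G}.
A, B, E → C applies; add {C} → now {A, B, C, E, G}.
No further FD applies.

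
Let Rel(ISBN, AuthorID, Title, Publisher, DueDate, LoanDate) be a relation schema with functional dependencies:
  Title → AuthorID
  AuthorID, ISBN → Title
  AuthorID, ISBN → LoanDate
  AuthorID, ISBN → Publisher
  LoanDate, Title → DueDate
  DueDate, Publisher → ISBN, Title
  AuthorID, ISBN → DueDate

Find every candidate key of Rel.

{AuthorID, ISBN}, {DueDate, Publisher}, {ISBN, Title}, {LoanDate, Publisher, Title}

{AuthorID, ISBN}⁺ = {AuthorID, DueDate, ISBN, LoanDate, Publisher, Title} — all of the relation — so {AuthorID, ISBN} is a candidate key.
{DueDate, Publisher}⁺ = {AuthorID, DueDate, ISBN, LoanDate, Publisher, Title} — all of the relation — so {DueDate, Publisher} is a candidate key.
{ISBN, Title}⁺ = {AuthorID, DueDate, ISBN, LoanDate, Publisher, Title} — all of the relation — so {ISBN, Title} is a candidate key.
{LoanDate, Publisher, Title}⁺ = {AuthorID, DueDate, ISBN, LoanDate, Publisher, Title} — all of the relation — so {LoanDate, Publisher, Title} is a candidate key.
These are minimal and exhaustive — every other superkey contains one of them.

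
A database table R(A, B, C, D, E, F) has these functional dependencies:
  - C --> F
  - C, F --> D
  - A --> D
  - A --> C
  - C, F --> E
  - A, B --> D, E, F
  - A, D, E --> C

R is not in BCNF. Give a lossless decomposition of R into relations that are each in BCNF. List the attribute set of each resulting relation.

{A, B}; {A, C}; {C, D, E, F}

Candidate key of the original relation: {A, B}.
{A, B, C, D, E, F}: {C} determines {C, D, E, F} here but is not a superkey — split on C --> D, E, F, giving {C, D, E, F} and {A, B, C}.
{C, D, E, F} is in BCNF.
{A, B, C}: {A} determines {A, C} here but is not a superkey — split on A --> C, giving {A, C} and {A, B}.
{A, C} is in BCNF.
{A, B} is in BCNF.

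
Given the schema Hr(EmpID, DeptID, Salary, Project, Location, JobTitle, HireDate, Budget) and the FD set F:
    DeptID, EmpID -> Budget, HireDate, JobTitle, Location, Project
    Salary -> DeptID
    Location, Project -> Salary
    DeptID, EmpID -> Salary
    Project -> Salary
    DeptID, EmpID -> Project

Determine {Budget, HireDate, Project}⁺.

Start with {Budget, HireDate, Project}.
Project -> Salary applies; add {Salary} → now {Budget, HireDate, Project, Salary}.
Salary -> DeptID applies; add {DeptID} → now {Budget, DeptID, HireDate, Project, Salary}.
No further FD applies.

{Budget, DeptID, HireDate, Project, Salary}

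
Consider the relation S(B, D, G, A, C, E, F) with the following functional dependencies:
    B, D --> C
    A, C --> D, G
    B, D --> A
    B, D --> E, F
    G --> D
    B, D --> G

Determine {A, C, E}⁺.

{A, C, D, E, G}

Start with {A, C, E}.
A, C --> D, G applies; add {D, G} → now {A, C, D, E, G}.
No further FD applies.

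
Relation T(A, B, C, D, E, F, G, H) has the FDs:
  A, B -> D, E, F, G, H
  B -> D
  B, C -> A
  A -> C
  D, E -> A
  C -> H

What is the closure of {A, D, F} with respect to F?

{A, C, D, F, H}

Start with {A, D, F}.
A -> C applies; add {C} → now {A, C, D, F}.
C -> H applies; add {H} → now {A, C, D, F, H}.
No further FD applies.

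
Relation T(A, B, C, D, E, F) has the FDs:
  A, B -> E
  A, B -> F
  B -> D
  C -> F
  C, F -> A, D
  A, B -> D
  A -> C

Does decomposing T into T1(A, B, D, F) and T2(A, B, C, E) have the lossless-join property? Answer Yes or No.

Yes

T1 ∩ T2 = {A, B}; its closure under F is {A, B, C, D, E, F}.
This includes all of T1, so the common attributes are a superkey of T1 — the join is lossless.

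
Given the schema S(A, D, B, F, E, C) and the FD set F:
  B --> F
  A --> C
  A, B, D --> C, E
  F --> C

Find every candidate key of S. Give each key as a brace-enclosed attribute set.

{A, B, D}

Attributes never on any right-hand side: {A, B, D} — every candidate key must contain all of them.
Closure of {A, B, D} is {A, B, C, D, E, F}, the whole schema; {A, B, D} is a candidate key.
No smaller or unrelated set reaches every attribute, so there are no other keys.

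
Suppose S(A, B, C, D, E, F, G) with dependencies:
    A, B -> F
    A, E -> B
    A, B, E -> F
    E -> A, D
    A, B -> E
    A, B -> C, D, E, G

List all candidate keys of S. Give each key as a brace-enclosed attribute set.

{A, B}, {E}

Closure of {E} is {A, B, C, D, E, F, G}, the whole schema; {E} is a candidate key.
Closure of {A, B} is {A, B, C, D, E, F, G}, the whole schema; {A, B} is a candidate key.
These are minimal and exhaustive — every other superkey contains one of them.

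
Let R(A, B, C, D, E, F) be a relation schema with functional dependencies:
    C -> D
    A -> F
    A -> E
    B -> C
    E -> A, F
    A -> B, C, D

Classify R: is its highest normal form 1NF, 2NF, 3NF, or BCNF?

2NF

Candidate keys: {A}, {E}. Prime attributes: {A, E}.
C -> D: {C}⁺ = {C, D}, which is not all of the attributes, so the left side is not a superkey — BCNF is violated.
Because {D} is non-prime and the left side of C -> D is not a superkey, the relation is not in 3NF.
With only single-attribute keys there can be no partial dependency, so 2NF holds.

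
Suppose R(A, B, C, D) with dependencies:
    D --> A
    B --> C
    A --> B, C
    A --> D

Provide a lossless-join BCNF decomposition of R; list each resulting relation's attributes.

Candidate keys of the original relation: {A}, {D}.
In {A, B, C, D}, {B} is not a superkey ({B}⁺ restricted to this set is {B, C}), so split on B --> C into {B, C} and {A, B, D}.
{B, C} is in BCNF.
{A, B, D} is in BCNF.

{A, B, D}; {B, C}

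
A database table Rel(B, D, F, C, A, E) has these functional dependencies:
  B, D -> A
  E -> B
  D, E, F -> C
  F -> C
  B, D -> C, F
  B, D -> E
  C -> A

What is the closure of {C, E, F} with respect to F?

Start with {C, E, F}.
E -> B applies; add {B} → now {B, C, E, F}.
C -> A applies; add {A} → now {A, B, C, E, F}.
No further FD applies.

{A, B, C, E, F}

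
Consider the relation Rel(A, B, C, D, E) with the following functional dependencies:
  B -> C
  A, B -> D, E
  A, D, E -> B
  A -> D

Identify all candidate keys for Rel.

{A, B}, {A, E}

{A} never appears on the right of any FD, so every key must include it.
{A, B}⁺ = {A, B, C, D, E} — all of the relation — so {A, B} is a candidate key.
{A, E}⁺ = {A, B, C, D, E} — all of the relation — so {A, E} is a candidate key.
No proper subset of any of these is a key, and no other minimal superkey exists.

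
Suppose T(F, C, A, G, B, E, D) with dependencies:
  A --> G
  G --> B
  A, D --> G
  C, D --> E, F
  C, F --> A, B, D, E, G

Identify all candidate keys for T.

{C} never appears on the right of any FD, so every key must include it.
{C, D} is a candidate key since {C, D}⁺ = {A, B, C, D, E, F, G} covers every attribute.
{C, F} is a candidate key since {C, F}⁺ = {A, B, C, D, E, F, G} covers every attribute.
Any other superkey properly contains one of these, so there are no further candidate keys.

{C, D}, {C, F}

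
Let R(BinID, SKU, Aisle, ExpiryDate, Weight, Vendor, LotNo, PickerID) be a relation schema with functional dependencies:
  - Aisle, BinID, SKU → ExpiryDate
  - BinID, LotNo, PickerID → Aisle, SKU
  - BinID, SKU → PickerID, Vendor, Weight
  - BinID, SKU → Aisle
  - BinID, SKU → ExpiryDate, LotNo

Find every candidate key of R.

No FD produces {BinID}, so it must be in every candidate key.
{BinID, SKU}⁺ = {Aisle, BinID, ExpiryDate, LotNo, PickerID, SKU, Vendor, Weight}, which is every attribute, so {BinID, SKU} is a candidate key.
{BinID, LotNo, PickerID}⁺ = {Aisle, BinID, ExpiryDate, LotNo, PickerID, SKU, Vendor, Weight}, which is every attribute, so {BinID, LotNo, PickerID} is a candidate key.
These are minimal and exhaustive — every other superkey contains one of them.

{BinID, LotNo, PickerID}, {BinID, SKU}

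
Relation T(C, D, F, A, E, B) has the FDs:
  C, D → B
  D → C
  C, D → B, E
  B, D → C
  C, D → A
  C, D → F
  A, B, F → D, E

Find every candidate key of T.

{D}⁺ = {A, B, C, D, E, F} — all of the relation — so {D} is a candidate key.
{A, B, F}⁺ = {A, B, C, D, E, F} — all of the relation — so {A, B, F} is a candidate key.
No proper subset of any of these is a key, and no other minimal superkey exists.

{A, B, F}, {D}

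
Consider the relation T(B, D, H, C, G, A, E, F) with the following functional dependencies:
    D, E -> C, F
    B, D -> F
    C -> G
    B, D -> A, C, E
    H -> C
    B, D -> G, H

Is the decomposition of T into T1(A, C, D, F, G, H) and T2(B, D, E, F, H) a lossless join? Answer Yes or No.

No

The shared attributes are {D, F, H} and {D, F, H}⁺ = {C, D, F, G, H}.
T1 ⊄ {C, D, F, G, H} and T2 ⊄ {C, D, F, G, H}, so the split is lossy.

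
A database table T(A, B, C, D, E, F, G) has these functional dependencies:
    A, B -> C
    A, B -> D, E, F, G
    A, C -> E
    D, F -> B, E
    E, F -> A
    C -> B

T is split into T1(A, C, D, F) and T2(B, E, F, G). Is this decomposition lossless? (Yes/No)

The shared attributes are {F} and {F}⁺ = {F}.
The closure covers neither T1 nor T2 entirely; the join is not lossless.

No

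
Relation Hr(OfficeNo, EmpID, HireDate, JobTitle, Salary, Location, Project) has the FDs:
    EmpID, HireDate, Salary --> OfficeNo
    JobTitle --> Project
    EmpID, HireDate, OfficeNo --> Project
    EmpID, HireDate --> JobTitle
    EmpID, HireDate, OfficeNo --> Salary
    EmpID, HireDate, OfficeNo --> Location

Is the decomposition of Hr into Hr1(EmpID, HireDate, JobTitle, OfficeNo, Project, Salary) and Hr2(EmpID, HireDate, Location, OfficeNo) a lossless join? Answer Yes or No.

Common attributes: {EmpID, HireDate, OfficeNo}; their closure is {EmpID, HireDate, JobTitle, Location, OfficeNo, Project, Salary}.
Hr1 is contained in that closure, so Hr1 ∩ Hr2 --> Hr1 holds and the join is lossless.

Yes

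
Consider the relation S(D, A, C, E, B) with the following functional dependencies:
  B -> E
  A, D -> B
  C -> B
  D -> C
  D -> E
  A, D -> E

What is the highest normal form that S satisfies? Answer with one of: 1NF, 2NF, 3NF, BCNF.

Candidate key: {A, D}. Prime attributes: {A, D}.
B -> E: {B}⁺ = {B, E}, which is not all of the attributes, so the left side is not a superkey — BCNF is violated.
B -> E has non-prime {E} on the right and a non-superkey on the left, so 3NF fails.
{D} is a proper subset of the key {A, D}, and {D}⁺ contains the non-prime attributes {B, C, E} — a partial dependency, so 2NF is violated.

1NF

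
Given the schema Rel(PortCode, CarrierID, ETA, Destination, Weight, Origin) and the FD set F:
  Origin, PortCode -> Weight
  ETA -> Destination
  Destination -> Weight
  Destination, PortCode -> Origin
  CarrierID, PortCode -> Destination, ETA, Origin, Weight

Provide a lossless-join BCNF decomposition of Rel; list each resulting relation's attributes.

Candidate key of the original relation: {CarrierID, PortCode}.
{CarrierID, Destination, ETA, Origin, PortCode, Weight}: {Origin, PortCode} determines {Origin, PortCode, Weight} here but is not a superkey — split on Origin, PortCode -> Weight, giving {Origin, PortCode, Weight} and {CarrierID, Destination, ETA, Origin, PortCode}.
{Origin, PortCode, Weight} has no BCNF violation.
{CarrierID, Destination, ETA, Origin, PortCode}: {ETA} determines {Destination, ETA} here but is not a superkey — split on ETA -> Destination, giving {Destination, ETA} and {CarrierID, ETA, Origin, PortCode}.
{Destination, ETA} has no BCNF violation.
{CarrierID, ETA, Origin, PortCode}: {ETA, PortCode} determines {ETA, Origin, PortCode} here but is not a superkey — split on ETA, PortCode -> Origin, giving {ETA, Origin, PortCode} and {CarrierID, ETA, PortCode}.
{ETA, Origin, PortCode} has no BCNF violation.
{CarrierID, ETA, PortCode} has no BCNF violation.

{CarrierID, ETA, PortCode}; {Destination, ETA}; {ETA, Origin, PortCode}; {Origin, PortCode, Weight}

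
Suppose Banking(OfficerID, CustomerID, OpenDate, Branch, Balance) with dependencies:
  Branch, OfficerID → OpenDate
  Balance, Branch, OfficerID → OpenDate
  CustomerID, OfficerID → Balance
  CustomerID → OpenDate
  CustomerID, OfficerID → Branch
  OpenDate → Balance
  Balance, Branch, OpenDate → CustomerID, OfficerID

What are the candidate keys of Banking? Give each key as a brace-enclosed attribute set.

Closure of {Branch, CustomerID} is {Balance, Branch, CustomerID, OfficerID, OpenDate}, the whole schema; {Branch, CustomerID} is a candidate key.
Closure of {Branch, OfficerID} is {Balance, Branch, CustomerID, OfficerID, OpenDate}, the whole schema; {Branch, OfficerID} is a candidate key.
Closure of {Branch, OpenDate} is {Balance, Branch, CustomerID, OfficerID, OpenDate}, the whole schema; {Branch, OpenDate} is a candidate key.
Closure of {CustomerID, OfficerID} is {Balance, Branch, CustomerID, OfficerID, OpenDate}, the whole schema; {CustomerID, OfficerID} is a candidate key.
No proper subset of any of these is a key, and no other minimal superkey exists.

{Branch, CustomerID}, {Branch, OfficerID}, {Branch, OpenDate}, {CustomerID, OfficerID}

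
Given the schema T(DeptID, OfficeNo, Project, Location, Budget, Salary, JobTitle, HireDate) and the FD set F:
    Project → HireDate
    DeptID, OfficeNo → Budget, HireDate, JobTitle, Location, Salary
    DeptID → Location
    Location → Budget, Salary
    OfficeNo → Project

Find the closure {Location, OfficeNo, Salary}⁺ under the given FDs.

{Budget, HireDate, Location, OfficeNo, Project, Salary}

Start with {Location, OfficeNo, Salary}.
Location → Budget, Salary applies; add {Budget} → now {Budget, Location, OfficeNo, Salary}.
OfficeNo → Project applies; add {Project} → now {Budget, Location, OfficeNo, Project, Salary}.
Project → HireDate applies; add {HireDate} → now {Budget, HireDate, Location, OfficeNo, Project, Salary}.
No further FD applies.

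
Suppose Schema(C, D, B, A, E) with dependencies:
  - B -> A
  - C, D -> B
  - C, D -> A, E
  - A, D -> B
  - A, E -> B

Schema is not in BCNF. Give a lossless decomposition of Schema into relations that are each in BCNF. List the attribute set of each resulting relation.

Candidate key of the original relation: {C, D}.
{A, B, C, D, E}: {B} determines {A, B} here but is not a superkey — split on B -> A, giving {A, B} and {B, C, D, E}.
{A, B} is in BCNF.
{B, C, D, E} is in BCNF.

{A, B}; {B, C, D, E}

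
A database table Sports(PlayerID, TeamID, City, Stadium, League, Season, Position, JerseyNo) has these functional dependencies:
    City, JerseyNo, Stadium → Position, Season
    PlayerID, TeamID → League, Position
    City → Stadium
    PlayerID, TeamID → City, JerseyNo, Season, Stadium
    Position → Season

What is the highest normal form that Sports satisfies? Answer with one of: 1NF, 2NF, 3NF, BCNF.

2NF

Candidate key: {PlayerID, TeamID}. Prime attributes: {PlayerID, TeamID}.
For City, JerseyNo, Stadium → Position, Season we have {City, JerseyNo, Stadium}⁺ = {City, JerseyNo, Position, Season, Stadium}; {City, JerseyNo, Stadium} is not a superkey, so BCNF fails.
Because {Position, Season} are non-prime and the left side of City, JerseyNo, Stadium → Position, Season is not a superkey, the relation is not in 3NF.
No proper subset of a key has a non-prime attribute in its closure, so there is no partial dependency; 2NF holds.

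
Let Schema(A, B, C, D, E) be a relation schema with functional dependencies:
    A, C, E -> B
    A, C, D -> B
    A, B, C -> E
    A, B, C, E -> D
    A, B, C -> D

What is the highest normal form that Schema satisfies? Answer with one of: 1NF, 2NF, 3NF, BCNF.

Candidate keys: {A, B, C}, {A, C, D}, {A, C, E}. Prime attributes: {A, B, C, D, E}.
Each dependency's left side is a superkey — BCNF holds.

BCNF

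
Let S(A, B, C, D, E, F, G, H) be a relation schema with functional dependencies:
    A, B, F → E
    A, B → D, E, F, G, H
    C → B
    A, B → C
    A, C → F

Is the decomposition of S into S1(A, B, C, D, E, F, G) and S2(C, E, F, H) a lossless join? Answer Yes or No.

No

Common attributes: {C, E, F}; their closure is {B, C, E, F}.
Neither S1 nor S2 is contained in that closure, so the decomposition is lossy.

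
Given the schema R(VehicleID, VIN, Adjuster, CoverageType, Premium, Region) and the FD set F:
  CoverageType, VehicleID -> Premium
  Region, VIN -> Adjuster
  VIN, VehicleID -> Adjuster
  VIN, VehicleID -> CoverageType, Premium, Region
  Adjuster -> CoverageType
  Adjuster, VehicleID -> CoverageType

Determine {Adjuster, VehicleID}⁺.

Start with {Adjuster, VehicleID}.
Adjuster -> CoverageType applies; add {CoverageType} → now {Adjuster, CoverageType, VehicleID}.
CoverageType, VehicleID -> Premium applies; add {Premium} → now {Adjuster, CoverageType, Premium, VehicleID}.
No further FD applies.

{Adjuster, CoverageType, Premium, VehicleID}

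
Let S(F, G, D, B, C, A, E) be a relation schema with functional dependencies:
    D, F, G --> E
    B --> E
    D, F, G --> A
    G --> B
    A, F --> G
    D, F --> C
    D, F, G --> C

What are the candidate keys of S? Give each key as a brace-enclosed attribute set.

Attributes never on any right-hand side: {D, F} — every candidate key must contain all of them.
{A, D, F} is a candidate key since {A, D, F}⁺ = {A, B, C, D, E, F, G} covers every attribute.
{D, F, G} is a candidate key since {D, F, G}⁺ = {A, B, C, D, E, F, G} covers every attribute.
Any other superkey properly contains one of these, so there are no further candidate keys.

{A, D, F}, {D, F, G}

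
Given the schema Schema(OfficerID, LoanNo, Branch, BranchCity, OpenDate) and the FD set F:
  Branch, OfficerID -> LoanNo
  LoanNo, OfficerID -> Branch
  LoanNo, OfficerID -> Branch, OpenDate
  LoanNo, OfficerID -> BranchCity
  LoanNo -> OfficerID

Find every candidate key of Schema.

{Branch, OfficerID}, {LoanNo}

{LoanNo}⁺ = {Branch, BranchCity, LoanNo, OfficerID, OpenDate}, which is every attribute, so {LoanNo} is a candidate key.
{Branch, OfficerID}⁺ = {Branch, BranchCity, LoanNo, OfficerID, OpenDate}, which is every attribute, so {Branch, OfficerID} is a candidate key.
These are minimal and exhaustive — every other superkey contains one of them.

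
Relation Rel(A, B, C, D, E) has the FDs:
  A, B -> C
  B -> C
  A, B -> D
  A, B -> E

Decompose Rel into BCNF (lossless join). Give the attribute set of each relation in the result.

{A, B, D, E}; {B, C}

Candidate key of the original relation: {A, B}.
{A, B, C, D, E}: {B} determines {B, C} here but is not a superkey — split on B -> C, giving {B, C} and {A, B, D, E}.
{B, C} has no BCNF violation.
{A, B, D, E} has no BCNF violation.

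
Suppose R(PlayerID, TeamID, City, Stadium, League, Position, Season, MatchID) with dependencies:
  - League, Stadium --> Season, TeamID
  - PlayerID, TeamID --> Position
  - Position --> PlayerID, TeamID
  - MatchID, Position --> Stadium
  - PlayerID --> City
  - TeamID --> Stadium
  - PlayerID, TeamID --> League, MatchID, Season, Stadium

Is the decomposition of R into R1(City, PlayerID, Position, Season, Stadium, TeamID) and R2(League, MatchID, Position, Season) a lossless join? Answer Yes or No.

Common attributes: {Position, Season}; their closure is {City, League, MatchID, PlayerID, Position, Season, Stadium, TeamID}.
R1 is contained in that closure, so R1 ∩ R2 --> R1 holds and the join is lossless.

Yes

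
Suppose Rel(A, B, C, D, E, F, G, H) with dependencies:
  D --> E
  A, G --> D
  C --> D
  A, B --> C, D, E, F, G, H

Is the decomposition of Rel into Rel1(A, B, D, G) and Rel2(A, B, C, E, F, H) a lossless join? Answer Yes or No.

Common attributes: {A, B}; their closure is {A, B, C, D, E, F, G, H}.
This includes all of Rel1, so the common attributes are a superkey of Rel1 — the join is lossless.

Yes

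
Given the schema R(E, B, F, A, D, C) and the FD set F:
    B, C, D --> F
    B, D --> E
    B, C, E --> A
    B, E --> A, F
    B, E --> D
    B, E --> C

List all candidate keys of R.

Attributes never on any right-hand side: {B} — every candidate key must contain it.
Closure of {B, D} is {A, B, C, D, E, F}, the whole schema; {B, D} is a candidate key.
Closure of {B, E} is {A, B, C, D, E, F}, the whole schema; {B, E} is a candidate key.
These are minimal and exhaustive — every other superkey contains one of them.

{B, D}, {B, E}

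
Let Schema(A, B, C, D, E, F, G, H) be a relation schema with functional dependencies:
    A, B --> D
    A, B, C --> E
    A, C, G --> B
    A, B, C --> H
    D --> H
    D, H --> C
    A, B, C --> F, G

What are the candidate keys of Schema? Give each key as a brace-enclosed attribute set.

{A} never appears on the right of any FD, so every key must include it.
{A, B} is a candidate key since {A, B}⁺ = {A, B, C, D, E, F, G, H} covers every attribute.
{A, C, G} is a candidate key since {A, C, G}⁺ = {A, B, C, D, E, F, G, H} covers every attribute.
{A, D, G} is a candidate key since {A, D, G}⁺ = {A, B, C, D, E, F, G, H} covers every attribute.
These are minimal and exhaustive — every other superkey contains one of them.

{A, B}, {A, C, G}, {A, D, G}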